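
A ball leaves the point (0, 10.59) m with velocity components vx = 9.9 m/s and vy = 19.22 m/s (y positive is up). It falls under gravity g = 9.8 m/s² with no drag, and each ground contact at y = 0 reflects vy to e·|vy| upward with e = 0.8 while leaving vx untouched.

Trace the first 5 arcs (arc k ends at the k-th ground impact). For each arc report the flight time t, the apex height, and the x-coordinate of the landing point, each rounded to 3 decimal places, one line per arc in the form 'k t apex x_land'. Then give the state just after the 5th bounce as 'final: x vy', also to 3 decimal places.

1 4.412 29.437 43.681
2 3.922 18.840 82.506
3 3.137 12.058 113.566
4 2.510 7.717 138.413
5 2.008 4.939 158.292
final: 158.292 7.871

Arc 1: start y=10.590, vy=19.220 → t=4.412, apex=29.437, x_land=43.681, impact vy=-24.020
  bounce: vy ← 0.8·24.020 = 19.216
Arc 2: start y=0.000, vy=19.216 → t=3.922, apex=18.840, x_land=82.506, impact vy=-19.216
  bounce: vy ← 0.8·19.216 = 15.373
Arc 3: start y=0.000, vy=15.373 → t=3.137, apex=12.058, x_land=113.566, impact vy=-15.373
  bounce: vy ← 0.8·15.373 = 12.298
Arc 4: start y=0.000, vy=12.298 → t=2.510, apex=7.717, x_land=138.413, impact vy=-12.298
  bounce: vy ← 0.8·12.298 = 9.839
Arc 5: start y=0.000, vy=9.839 → t=2.008, apex=4.939, x_land=158.292, impact vy=-9.839
  bounce: vy ← 0.8·9.839 = 7.871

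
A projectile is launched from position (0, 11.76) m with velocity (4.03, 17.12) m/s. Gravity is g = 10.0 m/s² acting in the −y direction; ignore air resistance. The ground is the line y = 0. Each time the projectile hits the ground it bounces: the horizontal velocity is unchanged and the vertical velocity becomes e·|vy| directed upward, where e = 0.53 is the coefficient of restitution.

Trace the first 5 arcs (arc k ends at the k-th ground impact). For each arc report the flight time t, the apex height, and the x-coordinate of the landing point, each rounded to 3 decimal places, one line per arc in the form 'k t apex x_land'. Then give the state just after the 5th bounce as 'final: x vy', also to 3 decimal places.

1 4.010 26.415 16.162
2 2.436 7.420 25.981
3 1.291 2.084 31.185
4 0.684 0.585 33.943
5 0.363 0.164 35.404
final: 35.404 0.961

Arc 1: start y=11.760, vy=17.120 → t=4.010, apex=26.415, x_land=16.162, impact vy=-22.985
  bounce: vy ← 0.53·22.985 = 12.182
Arc 2: start y=0.000, vy=12.182 → t=2.436, apex=7.420, x_land=25.981, impact vy=-12.182
  bounce: vy ← 0.53·12.182 = 6.456
Arc 3: start y=0.000, vy=6.456 → t=1.291, apex=2.084, x_land=31.185, impact vy=-6.456
  bounce: vy ← 0.53·6.456 = 3.422
Arc 4: start y=0.000, vy=3.422 → t=0.684, apex=0.585, x_land=33.943, impact vy=-3.422
  bounce: vy ← 0.53·3.422 = 1.814
Arc 5: start y=0.000, vy=1.814 → t=0.363, apex=0.164, x_land=35.404, impact vy=-1.814
  bounce: vy ← 0.53·1.814 = 0.961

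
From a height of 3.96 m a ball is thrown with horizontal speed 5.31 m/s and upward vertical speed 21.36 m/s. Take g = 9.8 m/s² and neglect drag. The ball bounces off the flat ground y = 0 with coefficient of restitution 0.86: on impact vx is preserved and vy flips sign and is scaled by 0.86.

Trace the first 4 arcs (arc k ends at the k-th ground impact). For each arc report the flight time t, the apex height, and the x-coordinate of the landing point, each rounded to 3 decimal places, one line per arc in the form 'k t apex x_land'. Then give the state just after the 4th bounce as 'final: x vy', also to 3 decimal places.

Arc 1: start y=3.960, vy=21.360 → t=4.537, apex=27.238, x_land=24.093, impact vy=-23.106
  bounce: vy ← 0.86·23.106 = 19.871
Arc 2: start y=0.000, vy=19.871 → t=4.055, apex=20.145, x_land=45.626, impact vy=-19.871
  bounce: vy ← 0.86·19.871 = 17.089
Arc 3: start y=0.000, vy=17.089 → t=3.488, apex=14.899, x_land=64.145, impact vy=-17.089
  bounce: vy ← 0.86·17.089 = 14.696
Arc 4: start y=0.000, vy=14.696 → t=2.999, apex=11.020, x_land=80.071, impact vy=-14.696
  bounce: vy ← 0.86·14.696 = 12.639

1 4.537 27.238 24.093
2 4.055 20.145 45.626
3 3.488 14.899 64.145
4 2.999 11.020 80.071
final: 80.071 12.639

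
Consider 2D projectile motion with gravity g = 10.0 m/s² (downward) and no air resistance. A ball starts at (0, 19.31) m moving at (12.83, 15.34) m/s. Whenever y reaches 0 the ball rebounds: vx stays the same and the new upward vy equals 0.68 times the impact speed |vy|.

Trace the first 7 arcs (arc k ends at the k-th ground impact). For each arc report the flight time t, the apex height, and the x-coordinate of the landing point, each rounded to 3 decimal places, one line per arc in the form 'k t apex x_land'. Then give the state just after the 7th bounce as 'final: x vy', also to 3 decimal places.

Arc 1: start y=19.310, vy=15.340 → t=4.027, apex=31.076, x_land=51.667, impact vy=-24.930
  bounce: vy ← 0.68·24.930 = 16.953
Arc 2: start y=0.000, vy=16.953 → t=3.391, apex=14.369, x_land=95.167, impact vy=-16.953
  bounce: vy ← 0.68·16.953 = 11.528
Arc 3: start y=0.000, vy=11.528 → t=2.306, apex=6.644, x_land=124.747, impact vy=-11.528
  bounce: vy ← 0.68·11.528 = 7.839
Arc 4: start y=0.000, vy=7.839 → t=1.568, apex=3.072, x_land=144.862, impact vy=-7.839
  bounce: vy ← 0.68·7.839 = 5.330
Arc 5: start y=0.000, vy=5.330 → t=1.066, apex=1.421, x_land=158.539, impact vy=-5.330
  bounce: vy ← 0.68·5.330 = 3.625
Arc 6: start y=0.000, vy=3.625 → t=0.725, apex=0.657, x_land=167.840, impact vy=-3.625
  bounce: vy ← 0.68·3.625 = 2.465
Arc 7: start y=0.000, vy=2.465 → t=0.493, apex=0.304, x_land=174.165, impact vy=-2.465
  bounce: vy ← 0.68·2.465 = 1.676

1 4.027 31.076 51.667
2 3.391 14.369 95.167
3 2.306 6.644 124.747
4 1.568 3.072 144.862
5 1.066 1.421 158.539
6 0.725 0.657 167.840
7 0.493 0.304 174.165
final: 174.165 1.676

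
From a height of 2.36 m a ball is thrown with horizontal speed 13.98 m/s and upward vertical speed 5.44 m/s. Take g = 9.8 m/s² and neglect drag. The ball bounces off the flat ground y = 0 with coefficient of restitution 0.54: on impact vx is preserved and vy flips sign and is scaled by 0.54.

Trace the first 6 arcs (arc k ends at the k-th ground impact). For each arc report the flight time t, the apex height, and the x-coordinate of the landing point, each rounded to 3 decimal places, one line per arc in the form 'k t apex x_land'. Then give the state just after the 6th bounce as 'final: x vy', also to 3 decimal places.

1 1.444 3.870 20.184
2 0.960 1.128 33.602
3 0.518 0.329 40.848
4 0.280 0.096 44.760
5 0.151 0.028 46.873
6 0.082 0.008 48.014
final: 48.014 0.216

Arc 1: start y=2.360, vy=5.440 → t=1.444, apex=3.870, x_land=20.184, impact vy=-8.709
  bounce: vy ← 0.54·8.709 = 4.703
Arc 2: start y=0.000, vy=4.703 → t=0.960, apex=1.128, x_land=33.602, impact vy=-4.703
  bounce: vy ← 0.54·4.703 = 2.540
Arc 3: start y=0.000, vy=2.540 → t=0.518, apex=0.329, x_land=40.848, impact vy=-2.540
  bounce: vy ← 0.54·2.540 = 1.371
Arc 4: start y=0.000, vy=1.371 → t=0.280, apex=0.096, x_land=44.760, impact vy=-1.371
  bounce: vy ← 0.54·1.371 = 0.741
Arc 5: start y=0.000, vy=0.741 → t=0.151, apex=0.028, x_land=46.873, impact vy=-0.741
  bounce: vy ← 0.54·0.741 = 0.400
Arc 6: start y=0.000, vy=0.400 → t=0.082, apex=0.008, x_land=48.014, impact vy=-0.400
  bounce: vy ← 0.54·0.400 = 0.216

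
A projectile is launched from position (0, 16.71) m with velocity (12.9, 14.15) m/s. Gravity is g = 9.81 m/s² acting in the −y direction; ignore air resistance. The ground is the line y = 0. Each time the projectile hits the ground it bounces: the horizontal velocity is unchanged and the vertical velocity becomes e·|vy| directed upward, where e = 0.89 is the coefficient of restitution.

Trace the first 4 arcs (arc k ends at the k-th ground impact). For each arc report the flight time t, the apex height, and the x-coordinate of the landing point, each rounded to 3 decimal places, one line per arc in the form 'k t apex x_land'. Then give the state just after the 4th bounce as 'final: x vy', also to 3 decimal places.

1 3.785 26.915 48.825
2 4.170 21.319 102.613
3 3.711 16.887 150.485
4 3.303 13.376 193.091
final: 193.091 14.418

Arc 1: start y=16.710, vy=14.150 → t=3.785, apex=26.915, x_land=48.825, impact vy=-22.980
  bounce: vy ← 0.89·22.980 = 20.452
Arc 2: start y=0.000, vy=20.452 → t=4.170, apex=21.319, x_land=102.613, impact vy=-20.452
  bounce: vy ← 0.89·20.452 = 18.202
Arc 3: start y=0.000, vy=18.202 → t=3.711, apex=16.887, x_land=150.485, impact vy=-18.202
  bounce: vy ← 0.89·18.202 = 16.200
Arc 4: start y=0.000, vy=16.200 → t=3.303, apex=13.376, x_land=193.091, impact vy=-16.200
  bounce: vy ← 0.89·16.200 = 14.418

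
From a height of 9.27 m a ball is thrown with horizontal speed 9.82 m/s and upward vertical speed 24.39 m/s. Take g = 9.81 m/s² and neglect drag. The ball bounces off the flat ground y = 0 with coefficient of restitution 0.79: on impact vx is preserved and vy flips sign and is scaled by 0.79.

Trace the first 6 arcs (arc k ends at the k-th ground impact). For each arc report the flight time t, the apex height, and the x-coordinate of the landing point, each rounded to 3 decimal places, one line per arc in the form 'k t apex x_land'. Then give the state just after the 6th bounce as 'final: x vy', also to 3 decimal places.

1 5.327 39.590 52.313
2 4.489 24.708 96.393
3 3.546 15.420 131.216
4 2.801 9.624 158.727
5 2.213 6.006 180.460
6 1.748 3.748 197.629
final: 197.629 6.775

Arc 1: start y=9.270, vy=24.390 → t=5.327, apex=39.590, x_land=52.313, impact vy=-27.870
  bounce: vy ← 0.79·27.870 = 22.017
Arc 2: start y=0.000, vy=22.017 → t=4.489, apex=24.708, x_land=96.393, impact vy=-22.017
  bounce: vy ← 0.79·22.017 = 17.394
Arc 3: start y=0.000, vy=17.394 → t=3.546, apex=15.420, x_land=131.216, impact vy=-17.394
  bounce: vy ← 0.79·17.394 = 13.741
Arc 4: start y=0.000, vy=13.741 → t=2.801, apex=9.624, x_land=158.727, impact vy=-13.741
  bounce: vy ← 0.79·13.741 = 10.855
Arc 5: start y=0.000, vy=10.855 → t=2.213, apex=6.006, x_land=180.460, impact vy=-10.855
  bounce: vy ← 0.79·10.855 = 8.576
Arc 6: start y=0.000, vy=8.576 → t=1.748, apex=3.748, x_land=197.629, impact vy=-8.576
  bounce: vy ← 0.79·8.576 = 6.775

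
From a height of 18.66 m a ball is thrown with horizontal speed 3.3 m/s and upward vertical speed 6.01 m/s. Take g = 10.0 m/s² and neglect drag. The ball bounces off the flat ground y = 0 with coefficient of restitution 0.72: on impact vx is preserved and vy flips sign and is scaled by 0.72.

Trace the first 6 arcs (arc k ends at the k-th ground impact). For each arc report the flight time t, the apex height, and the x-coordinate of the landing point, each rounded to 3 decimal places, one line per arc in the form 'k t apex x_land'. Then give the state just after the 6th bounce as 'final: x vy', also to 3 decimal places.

Arc 1: start y=18.660, vy=6.010 → t=2.624, apex=20.466, x_land=8.660, impact vy=-20.232
  bounce: vy ← 0.72·20.232 = 14.567
Arc 2: start y=0.000, vy=14.567 → t=2.913, apex=10.610, x_land=18.274, impact vy=-14.567
  bounce: vy ← 0.72·14.567 = 10.488
Arc 3: start y=0.000, vy=10.488 → t=2.098, apex=5.500, x_land=25.196, impact vy=-10.488
  bounce: vy ← 0.72·10.488 = 7.551
Arc 4: start y=0.000, vy=7.551 → t=1.510, apex=2.851, x_land=30.180, impact vy=-7.551
  bounce: vy ← 0.72·7.551 = 5.437
Arc 5: start y=0.000, vy=5.437 → t=1.087, apex=1.478, x_land=33.768, impact vy=-5.437
  bounce: vy ← 0.72·5.437 = 3.915
Arc 6: start y=0.000, vy=3.915 → t=0.783, apex=0.766, x_land=36.352, impact vy=-3.915
  bounce: vy ← 0.72·3.915 = 2.819

1 2.624 20.466 8.660
2 2.913 10.610 18.274
3 2.098 5.500 25.196
4 1.510 2.851 30.180
5 1.087 1.478 33.768
6 0.783 0.766 36.352
final: 36.352 2.819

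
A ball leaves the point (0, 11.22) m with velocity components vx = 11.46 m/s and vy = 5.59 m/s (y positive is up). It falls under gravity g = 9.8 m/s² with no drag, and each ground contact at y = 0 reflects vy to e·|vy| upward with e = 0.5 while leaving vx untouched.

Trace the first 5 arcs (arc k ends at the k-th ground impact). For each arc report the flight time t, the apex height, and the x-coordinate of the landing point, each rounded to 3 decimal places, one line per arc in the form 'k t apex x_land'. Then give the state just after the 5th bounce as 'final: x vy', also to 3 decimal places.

1 2.188 12.814 25.069
2 1.617 3.204 43.602
3 0.809 0.801 52.868
4 0.404 0.200 57.501
5 0.202 0.050 59.818
final: 59.818 0.495

Arc 1: start y=11.220, vy=5.590 → t=2.188, apex=12.814, x_land=25.069, impact vy=-15.848
  bounce: vy ← 0.5·15.848 = 7.924
Arc 2: start y=0.000, vy=7.924 → t=1.617, apex=3.204, x_land=43.602, impact vy=-7.924
  bounce: vy ← 0.5·7.924 = 3.962
Arc 3: start y=0.000, vy=3.962 → t=0.809, apex=0.801, x_land=52.868, impact vy=-3.962
  bounce: vy ← 0.5·3.962 = 1.981
Arc 4: start y=0.000, vy=1.981 → t=0.404, apex=0.200, x_land=57.501, impact vy=-1.981
  bounce: vy ← 0.5·1.981 = 0.991
Arc 5: start y=0.000, vy=0.991 → t=0.202, apex=0.050, x_land=59.818, impact vy=-0.991
  bounce: vy ← 0.5·0.991 = 0.495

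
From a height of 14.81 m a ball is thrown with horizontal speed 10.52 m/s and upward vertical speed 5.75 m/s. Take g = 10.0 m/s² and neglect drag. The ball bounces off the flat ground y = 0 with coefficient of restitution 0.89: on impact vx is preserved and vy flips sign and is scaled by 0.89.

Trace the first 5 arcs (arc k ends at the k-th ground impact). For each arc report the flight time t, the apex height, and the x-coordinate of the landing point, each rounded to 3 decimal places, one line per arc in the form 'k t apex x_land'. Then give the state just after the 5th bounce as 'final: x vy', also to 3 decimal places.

Arc 1: start y=14.810, vy=5.750 → t=2.390, apex=16.463, x_land=25.138, impact vy=-18.146
  bounce: vy ← 0.89·18.146 = 16.150
Arc 2: start y=0.000, vy=16.150 → t=3.230, apex=13.040, x_land=59.117, impact vy=-16.150
  bounce: vy ← 0.89·16.150 = 14.373
Arc 3: start y=0.000, vy=14.373 → t=2.875, apex=10.329, x_land=89.358, impact vy=-14.373
  bounce: vy ← 0.89·14.373 = 12.792
Arc 4: start y=0.000, vy=12.792 → t=2.558, apex=8.182, x_land=116.272, impact vy=-12.792
  bounce: vy ← 0.89·12.792 = 11.385
Arc 5: start y=0.000, vy=11.385 → t=2.277, apex=6.481, x_land=140.226, impact vy=-11.385
  bounce: vy ← 0.89·11.385 = 10.133

1 2.390 16.463 25.138
2 3.230 13.040 59.117
3 2.875 10.329 89.358
4 2.558 8.182 116.272
5 2.277 6.481 140.226
final: 140.226 10.133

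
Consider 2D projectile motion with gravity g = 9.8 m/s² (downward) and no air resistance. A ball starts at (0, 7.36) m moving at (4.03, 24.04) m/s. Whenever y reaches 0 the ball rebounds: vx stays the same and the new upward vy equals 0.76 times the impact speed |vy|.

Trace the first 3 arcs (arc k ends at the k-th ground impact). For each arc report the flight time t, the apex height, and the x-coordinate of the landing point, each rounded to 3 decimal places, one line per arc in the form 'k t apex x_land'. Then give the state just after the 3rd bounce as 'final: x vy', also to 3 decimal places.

1 5.195 36.846 20.937
2 4.168 21.282 37.734
3 3.168 12.293 50.500
final: 50.500 11.797

Arc 1: start y=7.360, vy=24.040 → t=5.195, apex=36.846, x_land=20.937, impact vy=-26.873
  bounce: vy ← 0.76·26.873 = 20.424
Arc 2: start y=0.000, vy=20.424 → t=4.168, apex=21.282, x_land=37.734, impact vy=-20.424
  bounce: vy ← 0.76·20.424 = 15.522
Arc 3: start y=0.000, vy=15.522 → t=3.168, apex=12.293, x_land=50.500, impact vy=-15.522
  bounce: vy ← 0.76·15.522 = 11.797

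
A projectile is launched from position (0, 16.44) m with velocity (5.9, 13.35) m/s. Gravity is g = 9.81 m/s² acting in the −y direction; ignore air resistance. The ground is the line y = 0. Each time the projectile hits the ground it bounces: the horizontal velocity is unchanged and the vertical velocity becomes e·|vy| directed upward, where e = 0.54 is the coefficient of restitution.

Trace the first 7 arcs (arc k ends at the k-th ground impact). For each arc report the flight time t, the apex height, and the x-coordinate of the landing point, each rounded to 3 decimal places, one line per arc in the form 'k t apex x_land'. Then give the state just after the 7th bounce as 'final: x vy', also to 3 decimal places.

1 3.642 25.524 21.488
2 2.464 7.443 36.023
3 1.330 2.170 43.872
4 0.718 0.633 48.111
5 0.388 0.185 50.400
6 0.209 0.054 51.636
7 0.113 0.016 52.303
final: 52.303 0.300

Arc 1: start y=16.440, vy=13.350 → t=3.642, apex=25.524, x_land=21.488, impact vy=-22.378
  bounce: vy ← 0.54·22.378 = 12.084
Arc 2: start y=0.000, vy=12.084 → t=2.464, apex=7.443, x_land=36.023, impact vy=-12.084
  bounce: vy ← 0.54·12.084 = 6.525
Arc 3: start y=0.000, vy=6.525 → t=1.330, apex=2.170, x_land=43.872, impact vy=-6.525
  bounce: vy ← 0.54·6.525 = 3.524
Arc 4: start y=0.000, vy=3.524 → t=0.718, apex=0.633, x_land=48.111, impact vy=-3.524
  bounce: vy ← 0.54·3.524 = 1.903
Arc 5: start y=0.000, vy=1.903 → t=0.388, apex=0.185, x_land=50.400, impact vy=-1.903
  bounce: vy ← 0.54·1.903 = 1.028
Arc 6: start y=0.000, vy=1.028 → t=0.209, apex=0.054, x_land=51.636, impact vy=-1.028
  bounce: vy ← 0.54·1.028 = 0.555
Arc 7: start y=0.000, vy=0.555 → t=0.113, apex=0.016, x_land=52.303, impact vy=-0.555
  bounce: vy ← 0.54·0.555 = 0.300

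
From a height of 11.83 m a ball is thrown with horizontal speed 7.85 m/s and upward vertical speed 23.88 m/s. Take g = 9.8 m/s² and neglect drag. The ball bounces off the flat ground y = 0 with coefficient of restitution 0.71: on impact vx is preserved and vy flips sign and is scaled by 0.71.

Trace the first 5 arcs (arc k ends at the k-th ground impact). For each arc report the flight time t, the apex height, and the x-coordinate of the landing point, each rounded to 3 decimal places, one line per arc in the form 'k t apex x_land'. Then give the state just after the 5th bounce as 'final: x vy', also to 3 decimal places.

Arc 1: start y=11.830, vy=23.880 → t=5.327, apex=40.925, x_land=41.815, impact vy=-28.322
  bounce: vy ← 0.71·28.322 = 20.108
Arc 2: start y=0.000, vy=20.108 → t=4.104, apex=20.630, x_land=74.029, impact vy=-20.108
  bounce: vy ← 0.71·20.108 = 14.277
Arc 3: start y=0.000, vy=14.277 → t=2.914, apex=10.400, x_land=96.902, impact vy=-14.277
  bounce: vy ← 0.71·14.277 = 10.137
Arc 4: start y=0.000, vy=10.137 → t=2.069, apex=5.242, x_land=113.141, impact vy=-10.137
  bounce: vy ← 0.71·10.137 = 7.197
Arc 5: start y=0.000, vy=7.197 → t=1.469, apex=2.643, x_land=124.671, impact vy=-7.197
  bounce: vy ← 0.71·7.197 = 5.110

1 5.327 40.925 41.815
2 4.104 20.630 74.029
3 2.914 10.400 96.902
4 2.069 5.242 113.141
5 1.469 2.643 124.671
final: 124.671 5.110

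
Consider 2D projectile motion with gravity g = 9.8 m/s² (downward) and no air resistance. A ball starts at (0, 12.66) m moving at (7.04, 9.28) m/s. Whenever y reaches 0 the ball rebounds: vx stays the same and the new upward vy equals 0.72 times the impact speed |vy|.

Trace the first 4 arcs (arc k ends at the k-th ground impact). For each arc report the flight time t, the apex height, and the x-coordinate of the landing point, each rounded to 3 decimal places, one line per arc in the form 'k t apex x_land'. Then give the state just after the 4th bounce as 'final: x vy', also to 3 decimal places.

1 2.813 17.054 19.800
2 2.686 8.841 38.713
3 1.934 4.583 52.329
4 1.393 2.376 62.134
final: 62.134 4.913

Arc 1: start y=12.660, vy=9.280 → t=2.813, apex=17.054, x_land=19.800, impact vy=-18.283
  bounce: vy ← 0.72·18.283 = 13.163
Arc 2: start y=0.000, vy=13.163 → t=2.686, apex=8.841, x_land=38.713, impact vy=-13.163
  bounce: vy ← 0.72·13.163 = 9.478
Arc 3: start y=0.000, vy=9.478 → t=1.934, apex=4.583, x_land=52.329, impact vy=-9.478
  bounce: vy ← 0.72·9.478 = 6.824
Arc 4: start y=0.000, vy=6.824 → t=1.393, apex=2.376, x_land=62.134, impact vy=-6.824
  bounce: vy ← 0.72·6.824 = 4.913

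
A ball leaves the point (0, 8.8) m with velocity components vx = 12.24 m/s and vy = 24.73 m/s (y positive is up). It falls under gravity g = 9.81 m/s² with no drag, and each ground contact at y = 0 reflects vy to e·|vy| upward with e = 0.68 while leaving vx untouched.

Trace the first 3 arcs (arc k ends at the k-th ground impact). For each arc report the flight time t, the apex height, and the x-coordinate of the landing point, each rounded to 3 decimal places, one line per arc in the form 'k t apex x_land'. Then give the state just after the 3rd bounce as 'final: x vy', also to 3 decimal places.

1 5.376 39.971 65.797
2 3.882 18.483 113.316
3 2.640 8.546 145.630
final: 145.630 8.805

Arc 1: start y=8.800, vy=24.730 → t=5.376, apex=39.971, x_land=65.797, impact vy=-28.004
  bounce: vy ← 0.68·28.004 = 19.043
Arc 2: start y=0.000, vy=19.043 → t=3.882, apex=18.483, x_land=113.316, impact vy=-19.043
  bounce: vy ← 0.68·19.043 = 12.949
Arc 3: start y=0.000, vy=12.949 → t=2.640, apex=8.546, x_land=145.630, impact vy=-12.949
  bounce: vy ← 0.68·12.949 = 8.805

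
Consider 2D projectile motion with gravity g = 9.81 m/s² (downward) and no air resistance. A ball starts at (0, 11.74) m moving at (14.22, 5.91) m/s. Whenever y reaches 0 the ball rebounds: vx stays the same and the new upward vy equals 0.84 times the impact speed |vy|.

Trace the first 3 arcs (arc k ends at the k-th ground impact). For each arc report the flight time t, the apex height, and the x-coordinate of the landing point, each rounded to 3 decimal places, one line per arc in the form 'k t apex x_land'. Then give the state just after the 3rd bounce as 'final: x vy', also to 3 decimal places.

1 2.263 13.520 32.175
2 2.789 9.540 71.838
3 2.343 6.731 105.155
final: 105.155 9.653

Arc 1: start y=11.740, vy=5.910 → t=2.263, apex=13.520, x_land=32.175, impact vy=-16.287
  bounce: vy ← 0.84·16.287 = 13.681
Arc 2: start y=0.000, vy=13.681 → t=2.789, apex=9.540, x_land=71.838, impact vy=-13.681
  bounce: vy ← 0.84·13.681 = 11.492
Arc 3: start y=0.000, vy=11.492 → t=2.343, apex=6.731, x_land=105.155, impact vy=-11.492
  bounce: vy ← 0.84·11.492 = 9.653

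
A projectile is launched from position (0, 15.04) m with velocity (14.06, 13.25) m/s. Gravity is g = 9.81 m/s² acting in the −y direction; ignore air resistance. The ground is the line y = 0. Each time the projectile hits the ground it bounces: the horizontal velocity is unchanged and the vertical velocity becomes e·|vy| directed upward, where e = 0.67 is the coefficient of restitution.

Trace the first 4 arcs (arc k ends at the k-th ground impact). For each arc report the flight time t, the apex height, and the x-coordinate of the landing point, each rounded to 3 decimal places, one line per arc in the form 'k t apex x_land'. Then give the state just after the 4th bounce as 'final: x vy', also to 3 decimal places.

1 3.562 23.988 50.083
2 2.963 10.768 91.748
3 1.985 4.834 119.664
4 1.330 2.170 138.367
final: 138.367 4.372

Arc 1: start y=15.040, vy=13.250 → t=3.562, apex=23.988, x_land=50.083, impact vy=-21.694
  bounce: vy ← 0.67·21.694 = 14.535
Arc 2: start y=0.000, vy=14.535 → t=2.963, apex=10.768, x_land=91.748, impact vy=-14.535
  bounce: vy ← 0.67·14.535 = 9.739
Arc 3: start y=0.000, vy=9.739 → t=1.985, apex=4.834, x_land=119.664, impact vy=-9.739
  bounce: vy ← 0.67·9.739 = 6.525
Arc 4: start y=0.000, vy=6.525 → t=1.330, apex=2.170, x_land=138.367, impact vy=-6.525
  bounce: vy ← 0.67·6.525 = 4.372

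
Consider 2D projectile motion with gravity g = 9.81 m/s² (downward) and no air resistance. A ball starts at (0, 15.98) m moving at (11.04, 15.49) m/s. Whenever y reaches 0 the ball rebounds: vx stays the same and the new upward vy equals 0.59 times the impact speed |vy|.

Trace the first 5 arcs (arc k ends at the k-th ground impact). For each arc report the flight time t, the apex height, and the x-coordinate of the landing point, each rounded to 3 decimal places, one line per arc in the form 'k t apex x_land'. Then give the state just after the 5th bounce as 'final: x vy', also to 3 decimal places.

1 3.977 28.209 43.908
2 2.830 9.820 75.149
3 1.670 3.418 93.581
4 0.985 1.190 104.456
5 0.581 0.414 110.873
final: 110.873 1.682

Arc 1: start y=15.980, vy=15.490 → t=3.977, apex=28.209, x_land=43.908, impact vy=-23.526
  bounce: vy ← 0.59·23.526 = 13.880
Arc 2: start y=0.000, vy=13.880 → t=2.830, apex=9.820, x_land=75.149, impact vy=-13.880
  bounce: vy ← 0.59·13.880 = 8.189
Arc 3: start y=0.000, vy=8.189 → t=1.670, apex=3.418, x_land=93.581, impact vy=-8.189
  bounce: vy ← 0.59·8.189 = 4.832
Arc 4: start y=0.000, vy=4.832 → t=0.985, apex=1.190, x_land=104.456, impact vy=-4.832
  bounce: vy ← 0.59·4.832 = 2.851
Arc 5: start y=0.000, vy=2.851 → t=0.581, apex=0.414, x_land=110.873, impact vy=-2.851
  bounce: vy ← 0.59·2.851 = 1.682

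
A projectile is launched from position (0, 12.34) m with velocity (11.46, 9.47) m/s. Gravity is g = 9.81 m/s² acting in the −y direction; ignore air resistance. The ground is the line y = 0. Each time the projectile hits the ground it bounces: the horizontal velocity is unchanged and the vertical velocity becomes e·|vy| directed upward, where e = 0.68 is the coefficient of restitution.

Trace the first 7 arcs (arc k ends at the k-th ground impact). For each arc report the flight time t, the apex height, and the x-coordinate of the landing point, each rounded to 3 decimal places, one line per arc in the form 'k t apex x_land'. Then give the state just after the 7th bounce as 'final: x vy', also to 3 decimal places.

Arc 1: start y=12.340, vy=9.470 → t=2.822, apex=16.911, x_land=32.342, impact vy=-18.215
  bounce: vy ← 0.68·18.215 = 12.386
Arc 2: start y=0.000, vy=12.386 → t=2.525, apex=7.820, x_land=61.281, impact vy=-12.386
  bounce: vy ← 0.68·12.386 = 8.423
Arc 3: start y=0.000, vy=8.423 → t=1.717, apex=3.616, x_land=80.960, impact vy=-8.423
  bounce: vy ← 0.68·8.423 = 5.727
Arc 4: start y=0.000, vy=5.727 → t=1.168, apex=1.672, x_land=94.341, impact vy=-5.727
  bounce: vy ← 0.68·5.727 = 3.895
Arc 5: start y=0.000, vy=3.895 → t=0.794, apex=0.773, x_land=103.441, impact vy=-3.895
  bounce: vy ← 0.68·3.895 = 2.648
Arc 6: start y=0.000, vy=2.648 → t=0.540, apex=0.357, x_land=109.628, impact vy=-2.648
  bounce: vy ← 0.68·2.648 = 1.801
Arc 7: start y=0.000, vy=1.801 → t=0.367, apex=0.165, x_land=113.836, impact vy=-1.801
  bounce: vy ← 0.68·1.801 = 1.225

1 2.822 16.911 32.342
2 2.525 7.820 61.281
3 1.717 3.616 80.960
4 1.168 1.672 94.341
5 0.794 0.773 103.441
6 0.540 0.357 109.628
7 0.367 0.165 113.836
final: 113.836 1.225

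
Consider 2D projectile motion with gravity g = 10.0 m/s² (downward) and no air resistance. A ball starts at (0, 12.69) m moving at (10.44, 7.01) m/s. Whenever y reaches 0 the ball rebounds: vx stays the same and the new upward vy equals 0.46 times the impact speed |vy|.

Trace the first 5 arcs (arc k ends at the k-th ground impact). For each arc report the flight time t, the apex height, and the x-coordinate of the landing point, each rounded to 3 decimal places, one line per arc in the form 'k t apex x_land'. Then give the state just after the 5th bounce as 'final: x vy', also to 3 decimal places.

1 2.442 15.147 25.489
2 1.601 3.205 42.207
3 0.737 0.678 49.897
4 0.339 0.144 53.434
5 0.156 0.030 55.061
final: 55.061 0.358

Arc 1: start y=12.690, vy=7.010 → t=2.442, apex=15.147, x_land=25.489, impact vy=-17.405
  bounce: vy ← 0.46·17.405 = 8.006
Arc 2: start y=0.000, vy=8.006 → t=1.601, apex=3.205, x_land=42.207, impact vy=-8.006
  bounce: vy ← 0.46·8.006 = 3.683
Arc 3: start y=0.000, vy=3.683 → t=0.737, apex=0.678, x_land=49.897, impact vy=-3.683
  bounce: vy ← 0.46·3.683 = 1.694
Arc 4: start y=0.000, vy=1.694 → t=0.339, apex=0.144, x_land=53.434, impact vy=-1.694
  bounce: vy ← 0.46·1.694 = 0.779
Arc 5: start y=0.000, vy=0.779 → t=0.156, apex=0.030, x_land=55.061, impact vy=-0.779
  bounce: vy ← 0.46·0.779 = 0.358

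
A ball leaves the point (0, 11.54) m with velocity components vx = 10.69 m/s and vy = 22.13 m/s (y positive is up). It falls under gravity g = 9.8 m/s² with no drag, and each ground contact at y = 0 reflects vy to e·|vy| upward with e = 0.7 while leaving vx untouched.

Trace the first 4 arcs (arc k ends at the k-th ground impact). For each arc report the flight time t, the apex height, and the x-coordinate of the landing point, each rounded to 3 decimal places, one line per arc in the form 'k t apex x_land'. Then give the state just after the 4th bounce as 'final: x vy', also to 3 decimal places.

1 4.988 36.527 53.326
2 3.822 17.898 94.188
3 2.676 8.770 122.791
4 1.873 4.297 142.813
final: 142.813 6.424

Arc 1: start y=11.540, vy=22.130 → t=4.988, apex=36.527, x_land=53.326, impact vy=-26.757
  bounce: vy ← 0.7·26.757 = 18.730
Arc 2: start y=0.000, vy=18.730 → t=3.822, apex=17.898, x_land=94.188, impact vy=-18.730
  bounce: vy ← 0.7·18.730 = 13.111
Arc 3: start y=0.000, vy=13.111 → t=2.676, apex=8.770, x_land=122.791, impact vy=-13.111
  bounce: vy ← 0.7·13.111 = 9.178
Arc 4: start y=0.000, vy=9.178 → t=1.873, apex=4.297, x_land=142.813, impact vy=-9.178
  bounce: vy ← 0.7·9.178 = 6.424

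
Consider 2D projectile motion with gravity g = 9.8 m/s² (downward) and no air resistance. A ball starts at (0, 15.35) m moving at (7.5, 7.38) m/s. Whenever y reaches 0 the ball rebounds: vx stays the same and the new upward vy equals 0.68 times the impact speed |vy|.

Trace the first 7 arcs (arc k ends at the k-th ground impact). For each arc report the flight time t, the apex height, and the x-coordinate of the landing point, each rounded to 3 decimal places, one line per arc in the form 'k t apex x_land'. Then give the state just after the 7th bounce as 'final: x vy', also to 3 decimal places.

Arc 1: start y=15.350, vy=7.380 → t=2.677, apex=18.129, x_land=20.074, impact vy=-18.850
  bounce: vy ← 0.68·18.850 = 12.818
Arc 2: start y=0.000, vy=12.818 → t=2.616, apex=8.383, x_land=39.693, impact vy=-12.818
  bounce: vy ← 0.68·12.818 = 8.716
Arc 3: start y=0.000, vy=8.716 → t=1.779, apex=3.876, x_land=53.035, impact vy=-8.716
  bounce: vy ← 0.68·8.716 = 5.927
Arc 4: start y=0.000, vy=5.927 → t=1.210, apex=1.792, x_land=62.107, impact vy=-5.927
  bounce: vy ← 0.68·5.927 = 4.030
Arc 5: start y=0.000, vy=4.030 → t=0.823, apex=0.829, x_land=68.276, impact vy=-4.030
  bounce: vy ← 0.68·4.030 = 2.741
Arc 6: start y=0.000, vy=2.741 → t=0.559, apex=0.383, x_land=72.471, impact vy=-2.741
  bounce: vy ← 0.68·2.741 = 1.864
Arc 7: start y=0.000, vy=1.864 → t=0.380, apex=0.177, x_land=75.323, impact vy=-1.864
  bounce: vy ← 0.68·1.864 = 1.267

1 2.677 18.129 20.074
2 2.616 8.383 39.693
3 1.779 3.876 53.035
4 1.210 1.792 62.107
5 0.823 0.829 68.276
6 0.559 0.383 72.471
7 0.380 0.177 75.323
final: 75.323 1.267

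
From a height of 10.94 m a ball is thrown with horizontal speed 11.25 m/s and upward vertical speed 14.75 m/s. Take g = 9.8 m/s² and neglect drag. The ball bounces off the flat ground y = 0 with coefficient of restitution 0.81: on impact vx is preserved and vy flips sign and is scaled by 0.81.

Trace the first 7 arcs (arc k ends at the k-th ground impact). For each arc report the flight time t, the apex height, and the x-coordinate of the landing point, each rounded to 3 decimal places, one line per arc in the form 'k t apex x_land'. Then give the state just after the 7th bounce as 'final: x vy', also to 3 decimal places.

Arc 1: start y=10.940, vy=14.750 → t=3.626, apex=22.040, x_land=40.792, impact vy=-20.784
  bounce: vy ← 0.81·20.784 = 16.835
Arc 2: start y=0.000, vy=16.835 → t=3.436, apex=14.461, x_land=79.444, impact vy=-16.835
  bounce: vy ← 0.81·16.835 = 13.637
Arc 3: start y=0.000, vy=13.637 → t=2.783, apex=9.488, x_land=110.753, impact vy=-13.637
  bounce: vy ← 0.81·13.637 = 11.046
Arc 4: start y=0.000, vy=11.046 → t=2.254, apex=6.225, x_land=136.113, impact vy=-11.046
  bounce: vy ← 0.81·11.046 = 8.947
Arc 5: start y=0.000, vy=8.947 → t=1.826, apex=4.084, x_land=156.654, impact vy=-8.947
  bounce: vy ← 0.81·8.947 = 7.247
Arc 6: start y=0.000, vy=7.247 → t=1.479, apex=2.680, x_land=173.293, impact vy=-7.247
  bounce: vy ← 0.81·7.247 = 5.870
Arc 7: start y=0.000, vy=5.870 → t=1.198, apex=1.758, x_land=186.770, impact vy=-5.870
  bounce: vy ← 0.81·5.870 = 4.755

1 3.626 22.040 40.792
2 3.436 14.461 79.444
3 2.783 9.488 110.753
4 2.254 6.225 136.113
5 1.826 4.084 156.654
6 1.479 2.680 173.293
7 1.198 1.758 186.770
final: 186.770 4.755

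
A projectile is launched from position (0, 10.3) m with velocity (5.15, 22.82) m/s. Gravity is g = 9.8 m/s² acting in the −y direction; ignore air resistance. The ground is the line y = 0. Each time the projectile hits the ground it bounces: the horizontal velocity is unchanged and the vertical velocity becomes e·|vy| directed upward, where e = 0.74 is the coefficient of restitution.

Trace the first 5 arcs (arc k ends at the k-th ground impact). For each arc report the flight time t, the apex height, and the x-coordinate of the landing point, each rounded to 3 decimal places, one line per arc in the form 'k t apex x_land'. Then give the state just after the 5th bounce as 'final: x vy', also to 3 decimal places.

Arc 1: start y=10.300, vy=22.820 → t=5.072, apex=36.869, x_land=26.119, impact vy=-26.882
  bounce: vy ← 0.74·26.882 = 19.893
Arc 2: start y=0.000, vy=19.893 → t=4.060, apex=20.189, x_land=47.026, impact vy=-19.893
  bounce: vy ← 0.74·19.893 = 14.720
Arc 3: start y=0.000, vy=14.720 → t=3.004, apex=11.056, x_land=62.498, impact vy=-14.720
  bounce: vy ← 0.74·14.720 = 10.893
Arc 4: start y=0.000, vy=10.893 → t=2.223, apex=6.054, x_land=73.947, impact vy=-10.893
  bounce: vy ← 0.74·10.893 = 8.061
Arc 5: start y=0.000, vy=8.061 → t=1.645, apex=3.315, x_land=82.419, impact vy=-8.061
  bounce: vy ← 0.74·8.061 = 5.965

1 5.072 36.869 26.119
2 4.060 20.189 47.026
3 3.004 11.056 62.498
4 2.223 6.054 73.947
5 1.645 3.315 82.419
final: 82.419 5.965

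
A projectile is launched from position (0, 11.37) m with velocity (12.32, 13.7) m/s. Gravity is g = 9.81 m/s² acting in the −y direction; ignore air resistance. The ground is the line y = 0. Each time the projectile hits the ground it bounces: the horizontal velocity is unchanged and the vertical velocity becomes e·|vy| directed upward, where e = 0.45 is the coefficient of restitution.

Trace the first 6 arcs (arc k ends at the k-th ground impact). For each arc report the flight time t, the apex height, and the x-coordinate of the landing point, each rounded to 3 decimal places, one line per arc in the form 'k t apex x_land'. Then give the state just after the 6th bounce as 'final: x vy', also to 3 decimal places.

Arc 1: start y=11.370, vy=13.700 → t=3.463, apex=20.936, x_land=42.658, impact vy=-20.267
  bounce: vy ← 0.45·20.267 = 9.120
Arc 2: start y=0.000, vy=9.120 → t=1.859, apex=4.240, x_land=65.566, impact vy=-9.120
  bounce: vy ← 0.45·9.120 = 4.104
Arc 3: start y=0.000, vy=4.104 → t=0.837, apex=0.859, x_land=75.875, impact vy=-4.104
  bounce: vy ← 0.45·4.104 = 1.847
Arc 4: start y=0.000, vy=1.847 → t=0.377, apex=0.174, x_land=80.514, impact vy=-1.847
  bounce: vy ← 0.45·1.847 = 0.831
Arc 5: start y=0.000, vy=0.831 → t=0.169, apex=0.035, x_land=82.601, impact vy=-0.831
  bounce: vy ← 0.45·0.831 = 0.374
Arc 6: start y=0.000, vy=0.374 → t=0.076, apex=0.007, x_land=83.540, impact vy=-0.374
  bounce: vy ← 0.45·0.374 = 0.168

1 3.463 20.936 42.658
2 1.859 4.240 65.566
3 0.837 0.859 75.875
4 0.377 0.174 80.514
5 0.169 0.035 82.601
6 0.076 0.007 83.540
final: 83.540 0.168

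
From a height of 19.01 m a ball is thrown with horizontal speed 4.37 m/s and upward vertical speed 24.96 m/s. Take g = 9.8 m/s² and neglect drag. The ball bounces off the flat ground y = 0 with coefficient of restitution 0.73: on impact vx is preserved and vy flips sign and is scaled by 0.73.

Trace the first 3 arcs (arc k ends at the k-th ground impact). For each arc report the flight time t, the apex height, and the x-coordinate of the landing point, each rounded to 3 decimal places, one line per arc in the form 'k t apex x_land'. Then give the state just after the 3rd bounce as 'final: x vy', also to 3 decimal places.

1 5.767 50.796 25.200
2 4.701 27.069 45.743
3 3.432 14.425 60.738
final: 60.738 12.275

Arc 1: start y=19.010, vy=24.960 → t=5.767, apex=50.796, x_land=25.200, impact vy=-31.553
  bounce: vy ← 0.73·31.553 = 23.034
Arc 2: start y=0.000, vy=23.034 → t=4.701, apex=27.069, x_land=45.743, impact vy=-23.034
  bounce: vy ← 0.73·23.034 = 16.815
Arc 3: start y=0.000, vy=16.815 → t=3.432, apex=14.425, x_land=60.738, impact vy=-16.815
  bounce: vy ← 0.73·16.815 = 12.275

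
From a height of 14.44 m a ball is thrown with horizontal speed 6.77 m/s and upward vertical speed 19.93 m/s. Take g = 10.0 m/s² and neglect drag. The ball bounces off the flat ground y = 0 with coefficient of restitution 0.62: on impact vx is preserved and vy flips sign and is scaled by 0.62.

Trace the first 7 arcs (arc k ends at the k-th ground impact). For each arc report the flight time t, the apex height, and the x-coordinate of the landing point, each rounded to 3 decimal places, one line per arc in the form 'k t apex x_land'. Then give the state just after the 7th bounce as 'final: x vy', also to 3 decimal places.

1 4.612 34.300 31.224
2 3.248 13.185 53.212
3 2.014 5.068 66.844
4 1.248 1.948 75.296
5 0.774 0.749 80.536
6 0.480 0.288 83.785
7 0.298 0.111 85.799
final: 85.799 0.922

Arc 1: start y=14.440, vy=19.930 → t=4.612, apex=34.300, x_land=31.224, impact vy=-26.192
  bounce: vy ← 0.62·26.192 = 16.239
Arc 2: start y=0.000, vy=16.239 → t=3.248, apex=13.185, x_land=53.212, impact vy=-16.239
  bounce: vy ← 0.62·16.239 = 10.068
Arc 3: start y=0.000, vy=10.068 → t=2.014, apex=5.068, x_land=66.844, impact vy=-10.068
  bounce: vy ← 0.62·10.068 = 6.242
Arc 4: start y=0.000, vy=6.242 → t=1.248, apex=1.948, x_land=75.296, impact vy=-6.242
  bounce: vy ← 0.62·6.242 = 3.870
Arc 5: start y=0.000, vy=3.870 → t=0.774, apex=0.749, x_land=80.536, impact vy=-3.870
  bounce: vy ← 0.62·3.870 = 2.400
Arc 6: start y=0.000, vy=2.400 → t=0.480, apex=0.288, x_land=83.785, impact vy=-2.400
  bounce: vy ← 0.62·2.400 = 1.488
Arc 7: start y=0.000, vy=1.488 → t=0.298, apex=0.111, x_land=85.799, impact vy=-1.488
  bounce: vy ← 0.62·1.488 = 0.922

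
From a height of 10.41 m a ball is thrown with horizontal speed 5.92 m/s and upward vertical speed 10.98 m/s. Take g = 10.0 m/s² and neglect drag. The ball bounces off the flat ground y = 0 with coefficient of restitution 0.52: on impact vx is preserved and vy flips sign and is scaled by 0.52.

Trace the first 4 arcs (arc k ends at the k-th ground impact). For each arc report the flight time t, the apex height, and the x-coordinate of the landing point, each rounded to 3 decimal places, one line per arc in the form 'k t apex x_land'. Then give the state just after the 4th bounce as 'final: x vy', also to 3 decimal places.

Arc 1: start y=10.410, vy=10.980 → t=2.911, apex=16.438, x_land=17.234, impact vy=-18.132
  bounce: vy ← 0.52·18.132 = 9.429
Arc 2: start y=0.000, vy=9.429 → t=1.886, apex=4.445, x_land=28.398, impact vy=-9.429
  bounce: vy ← 0.52·9.429 = 4.903
Arc 3: start y=0.000, vy=4.903 → t=0.981, apex=1.202, x_land=34.202, impact vy=-4.903
  bounce: vy ← 0.52·4.903 = 2.549
Arc 4: start y=0.000, vy=2.549 → t=0.510, apex=0.325, x_land=37.221, impact vy=-2.549
  bounce: vy ← 0.52·2.549 = 1.326

1 2.911 16.438 17.234
2 1.886 4.445 28.398
3 0.981 1.202 34.202
4 0.510 0.325 37.221
final: 37.221 1.326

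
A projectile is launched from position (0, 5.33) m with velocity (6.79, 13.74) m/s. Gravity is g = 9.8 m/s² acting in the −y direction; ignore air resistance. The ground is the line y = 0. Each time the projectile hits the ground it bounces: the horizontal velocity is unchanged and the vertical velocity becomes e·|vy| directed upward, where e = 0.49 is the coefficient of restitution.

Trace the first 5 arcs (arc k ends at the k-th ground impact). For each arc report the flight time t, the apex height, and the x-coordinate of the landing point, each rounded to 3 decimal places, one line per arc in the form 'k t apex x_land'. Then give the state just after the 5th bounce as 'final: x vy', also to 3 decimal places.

Arc 1: start y=5.330, vy=13.740 → t=3.149, apex=14.962, x_land=21.385, impact vy=-17.125
  bounce: vy ← 0.49·17.125 = 8.391
Arc 2: start y=0.000, vy=8.391 → t=1.712, apex=3.592, x_land=33.013, impact vy=-8.391
  bounce: vy ← 0.49·8.391 = 4.112
Arc 3: start y=0.000, vy=4.112 → t=0.839, apex=0.863, x_land=38.710, impact vy=-4.112
  bounce: vy ← 0.49·4.112 = 2.015
Arc 4: start y=0.000, vy=2.015 → t=0.411, apex=0.207, x_land=41.502, impact vy=-2.015
  bounce: vy ← 0.49·2.015 = 0.987
Arc 5: start y=0.000, vy=0.987 → t=0.201, apex=0.050, x_land=42.870, impact vy=-0.987
  bounce: vy ← 0.49·0.987 = 0.484

1 3.149 14.962 21.385
2 1.712 3.592 33.013
3 0.839 0.863 38.710
4 0.411 0.207 41.502
5 0.201 0.050 42.870
final: 42.870 0.484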